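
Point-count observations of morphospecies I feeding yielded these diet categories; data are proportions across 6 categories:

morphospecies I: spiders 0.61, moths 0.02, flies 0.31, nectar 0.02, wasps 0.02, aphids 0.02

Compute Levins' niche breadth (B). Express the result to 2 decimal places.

Σpᵢ² = 0.61² + 0.02² + 0.31² + 0.02² + 0.02² + 0.02² = 0.3721 + 0.0004 + 0.0961 + 0.0004 + 0.0004 + 0.0004 = 0.4698
B = 1 / 0.4698 = 2.1286

2.13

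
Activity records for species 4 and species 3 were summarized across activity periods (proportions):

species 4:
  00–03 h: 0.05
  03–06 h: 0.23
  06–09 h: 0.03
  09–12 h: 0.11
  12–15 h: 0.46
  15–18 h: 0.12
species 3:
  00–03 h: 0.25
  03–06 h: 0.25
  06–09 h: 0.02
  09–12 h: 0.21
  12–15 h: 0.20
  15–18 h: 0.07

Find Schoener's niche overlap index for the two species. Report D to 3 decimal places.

0.680

Σ|p₁ᵢ − p₂ᵢ| = 0.20 + 0.02 + 0.01 + 0.10 + 0.26 + 0.05 = 0.64
D = 1 − ½ × 0.64 = 1 − 0.320 = 0.68000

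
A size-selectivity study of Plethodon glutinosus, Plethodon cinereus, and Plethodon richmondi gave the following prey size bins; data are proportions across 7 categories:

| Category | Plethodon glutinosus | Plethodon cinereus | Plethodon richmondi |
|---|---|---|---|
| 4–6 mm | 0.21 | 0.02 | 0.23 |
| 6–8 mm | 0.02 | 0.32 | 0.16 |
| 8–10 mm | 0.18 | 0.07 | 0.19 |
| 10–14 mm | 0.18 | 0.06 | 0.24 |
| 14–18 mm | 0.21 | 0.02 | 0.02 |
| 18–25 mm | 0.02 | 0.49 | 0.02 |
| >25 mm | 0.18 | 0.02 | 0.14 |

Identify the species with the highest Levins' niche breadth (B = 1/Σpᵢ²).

Plethodon glutinosus

Σp_glutᵢ² = 0.21² + 0.02² + 0.18² + 0.18² + 0.21² + 0.02² + 0.18² = 0.0441 + 0.0004 + 0.0324 + 0.0324 + 0.0441 + 0.0004 + 0.0324 = 0.1862
B_glut = 1 / 0.1862 = 5.3706
Σp_cineᵢ² = 0.02² + 0.32² + 0.07² + 0.06² + 0.02² + 0.49² + 0.02² = 0.0004 + 0.1024 + 0.0049 + 0.0036 + 0.0004 + 0.2401 + 0.0004 = 0.3522
B_cine = 1 / 0.3522 = 2.8393
Σp_richᵢ² = 0.23² + 0.16² + 0.19² + 0.24² + 0.02² + 0.02² + 0.14² = 0.0529 + 0.0256 + 0.0361 + 0.0576 + 0.0004 + 0.0004 + 0.0196 = 0.1926
B_rich = 1 / 0.1926 = 5.1921
Highest B → broadest niche (most generalist): Plethodon glutinosus (B = 5.37).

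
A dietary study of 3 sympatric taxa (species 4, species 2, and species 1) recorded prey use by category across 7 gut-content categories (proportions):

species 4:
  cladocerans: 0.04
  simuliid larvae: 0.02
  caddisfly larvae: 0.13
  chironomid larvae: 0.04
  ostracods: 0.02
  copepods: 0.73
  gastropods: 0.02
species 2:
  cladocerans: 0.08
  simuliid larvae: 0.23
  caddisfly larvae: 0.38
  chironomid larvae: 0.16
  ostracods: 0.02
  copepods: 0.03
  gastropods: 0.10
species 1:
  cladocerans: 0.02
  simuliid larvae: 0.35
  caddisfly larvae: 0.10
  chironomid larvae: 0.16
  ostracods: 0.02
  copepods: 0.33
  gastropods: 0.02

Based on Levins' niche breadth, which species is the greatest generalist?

species 2

Σp_4ᵢ² = 0.04² + 0.02² + 0.13² + 0.04² + 0.02² + 0.73² + 0.02² = 0.0016 + 0.0004 + 0.0169 + 0.0016 + 0.0004 + 0.5329 + 0.0004 = 0.5542
B_4 = 1 / 0.5542 = 1.8044
Σp_2ᵢ² = 0.08² + 0.23² + 0.38² + 0.16² + 0.02² + 0.03² + 0.10² = 0.0064 + 0.0529 + 0.1444 + 0.0256 + 0.0004 + 0.0009 + 0.0100 = 0.2406
B_2 = 1 / 0.2406 = 4.1563
Σp_1ᵢ² = 0.02² + 0.35² + 0.10² + 0.16² + 0.02² + 0.33² + 0.02² = 0.0004 + 0.1225 + 0.0100 + 0.0256 + 0.0004 + 0.1089 + 0.0004 = 0.2682
B_1 = 1 / 0.2682 = 3.7286
Highest B → broadest niche (most generalist): species 2 (B = 4.16).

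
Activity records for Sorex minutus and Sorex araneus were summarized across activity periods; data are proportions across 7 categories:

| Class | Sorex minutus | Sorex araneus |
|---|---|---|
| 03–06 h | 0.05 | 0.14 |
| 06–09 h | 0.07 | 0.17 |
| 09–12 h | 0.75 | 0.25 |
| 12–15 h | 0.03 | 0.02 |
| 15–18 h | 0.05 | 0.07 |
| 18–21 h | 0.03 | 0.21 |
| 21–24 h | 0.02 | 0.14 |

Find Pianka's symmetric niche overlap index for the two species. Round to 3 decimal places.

Σ p₁ᵢp₂ᵢ = 0.0070 + 0.0119 + 0.1875 + 0.0006 + 0.0035 + 0.0063 + 0.0028 = 0.2196
Σp_1ᵢ² = 0.05² + 0.07² + 0.75² + 0.03² + 0.05² + 0.03² + 0.02² = 0.0025 + 0.0049 + 0.5625 + 0.0009 + 0.0025 + 0.0009 + 0.0004 = 0.5746
Σp_2ᵢ² = 0.14² + 0.17² + 0.25² + 0.02² + 0.07² + 0.21² + 0.14² = 0.0196 + 0.0289 + 0.0625 + 0.0004 + 0.0049 + 0.0441 + 0.0196 = 0.1800
O = 0.2196 / √(0.5746 × 0.1800) = 0.2196 / 0.321602 = 0.68283

0.683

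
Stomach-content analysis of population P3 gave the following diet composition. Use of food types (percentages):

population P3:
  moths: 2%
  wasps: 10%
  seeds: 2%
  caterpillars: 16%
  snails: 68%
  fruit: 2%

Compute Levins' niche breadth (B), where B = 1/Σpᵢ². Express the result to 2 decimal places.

2.00

Convert percentages to proportions (divide by 100).
Σpᵢ² = 0.02² + 0.10² + 0.02² + 0.16² + 0.68² + 0.02² = 0.0004 + 0.0100 + 0.0004 + 0.0256 + 0.4624 + 0.0004 = 0.4992
B = 1 / 0.4992 = 2.0032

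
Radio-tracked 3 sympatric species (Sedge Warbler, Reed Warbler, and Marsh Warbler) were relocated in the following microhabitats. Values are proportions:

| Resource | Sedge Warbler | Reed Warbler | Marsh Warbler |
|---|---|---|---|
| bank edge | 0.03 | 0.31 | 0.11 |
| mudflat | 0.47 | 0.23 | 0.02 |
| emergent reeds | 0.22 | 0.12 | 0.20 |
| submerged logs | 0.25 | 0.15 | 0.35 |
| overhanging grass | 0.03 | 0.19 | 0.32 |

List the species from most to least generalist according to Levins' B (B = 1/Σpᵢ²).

Σp_Sedgᵢ² = 0.03² + 0.47² + 0.22² + 0.25² + 0.03² = 0.0009 + 0.2209 + 0.0484 + 0.0625 + 0.0009 = 0.3336
B_Sedg = 1 / 0.3336 = 2.9976
Σp_Reedᵢ² = 0.31² + 0.23² + 0.12² + 0.15² + 0.19² = 0.0961 + 0.0529 + 0.0144 + 0.0225 + 0.0361 = 0.2220
B_Reed = 1 / 0.2220 = 4.5045
Σp_Marsᵢ² = 0.11² + 0.02² + 0.20² + 0.35² + 0.32² = 0.0121 + 0.0004 + 0.0400 + 0.1225 + 0.1024 = 0.2774
B_Mars = 1 / 0.2774 = 3.6049
Ranking by B (broadest → narrowest): Reed Warbler (4.50) > Marsh Warbler (3.60) > Sedge Warbler (3.00)

Reed Warbler > Marsh Warbler > Sedge Warbler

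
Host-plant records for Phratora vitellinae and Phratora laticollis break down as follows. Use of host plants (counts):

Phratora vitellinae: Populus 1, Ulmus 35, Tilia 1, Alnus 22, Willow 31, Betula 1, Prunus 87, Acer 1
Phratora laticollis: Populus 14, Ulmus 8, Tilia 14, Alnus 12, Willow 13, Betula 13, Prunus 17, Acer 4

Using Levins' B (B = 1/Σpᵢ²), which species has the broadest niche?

Phratora laticollis

Proportions for Phratora vitellinae (n=179): 1/179=0.0056, 35/179=0.1955, 1/179=0.0056, 22/179=0.1229, 31/179=0.1732, 1/179=0.0056, 87/179=0.4860, 1/179=0.0056
Proportions for Phratora laticollis (n=95): 14/95=0.1474, 8/95=0.0842, 14/95=0.1474, 12/95=0.1263, 13/95=0.1368, 13/95=0.1368, 17/95=0.1789, 4/95=0.0421
Σp_viteᵢ² = 0.0056² + 0.1955² + 0.0056² + 0.1229² + 0.1732² + 0.0056² + 0.4860² + 0.0056² = 0.000031 + 0.038220 + 0.000031 + 0.015104 + 0.029998 + 0.000031 + 0.236196 + 0.000031 = 0.319642
B_vite = 1 / 0.319642 = 3.1285
Σp_latiᵢ² = 0.1474² + 0.0842² + 0.1474² + 0.1263² + 0.1368² + 0.1368² + 0.1789² + 0.0421² = 0.021727 + 0.007090 + 0.021727 + 0.015952 + 0.018714 + 0.018714 + 0.032005 + 0.001772 = 0.137701
B_lati = 1 / 0.137701 = 7.2621
Highest B → broadest niche (most generalist): Phratora laticollis (B = 7.26).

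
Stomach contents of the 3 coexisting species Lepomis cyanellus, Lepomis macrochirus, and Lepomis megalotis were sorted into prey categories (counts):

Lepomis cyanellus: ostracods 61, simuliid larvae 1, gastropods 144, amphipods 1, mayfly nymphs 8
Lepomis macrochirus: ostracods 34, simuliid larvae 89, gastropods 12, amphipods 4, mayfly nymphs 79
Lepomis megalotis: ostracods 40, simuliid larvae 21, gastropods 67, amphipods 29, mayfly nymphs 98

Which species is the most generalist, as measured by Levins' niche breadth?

Lepomis megalotis

Proportions for Lepomis cyanellus (n=215): 61/215=0.2837, 1/215=0.0047, 144/215=0.6698, 1/215=0.0047, 8/215=0.0372
Proportions for Lepomis macrochirus (n=218): 34/218=0.1560, 89/218=0.4083, 12/218=0.0550, 4/218=0.0183, 79/218=0.3624
Proportions for Lepomis megalotis (n=255): 40/255=0.1569, 21/255=0.0824, 67/255=0.2627, 29/255=0.1137, 98/255=0.3843
Σp_cyanᵢ² = 0.2837² + 0.0047² + 0.6698² + 0.0047² + 0.0372² = 0.080486 + 0.000022 + 0.448632 + 0.000022 + 0.001384 = 0.530546
B_cyan = 1 / 0.530546 = 1.8849
Σp_macrᵢ² = 0.1560² + 0.4083² + 0.0550² + 0.0183² + 0.3624² = 0.024336 + 0.166709 + 0.003025 + 0.000335 + 0.131334 = 0.325739
B_macr = 1 / 0.325739 = 3.0699
Σp_megaᵢ² = 0.1569² + 0.0824² + 0.2627² + 0.1137² + 0.3843² = 0.024618 + 0.006790 + 0.069011 + 0.012928 + 0.147686 = 0.261033
B_mega = 1 / 0.261033 = 3.8309
Highest B → broadest niche (most generalist): Lepomis megalotis (B = 3.83).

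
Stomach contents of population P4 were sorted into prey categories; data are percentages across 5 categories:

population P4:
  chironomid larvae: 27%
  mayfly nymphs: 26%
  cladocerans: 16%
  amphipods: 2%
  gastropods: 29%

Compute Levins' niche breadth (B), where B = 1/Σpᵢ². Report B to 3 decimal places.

Convert percentages to proportions (divide by 100).
Σpᵢ² = 0.27² + 0.26² + 0.16² + 0.02² + 0.29² = 0.0729 + 0.0676 + 0.0256 + 0.0004 + 0.0841 = 0.2506
B = 1 / 0.2506 = 3.99042

3.990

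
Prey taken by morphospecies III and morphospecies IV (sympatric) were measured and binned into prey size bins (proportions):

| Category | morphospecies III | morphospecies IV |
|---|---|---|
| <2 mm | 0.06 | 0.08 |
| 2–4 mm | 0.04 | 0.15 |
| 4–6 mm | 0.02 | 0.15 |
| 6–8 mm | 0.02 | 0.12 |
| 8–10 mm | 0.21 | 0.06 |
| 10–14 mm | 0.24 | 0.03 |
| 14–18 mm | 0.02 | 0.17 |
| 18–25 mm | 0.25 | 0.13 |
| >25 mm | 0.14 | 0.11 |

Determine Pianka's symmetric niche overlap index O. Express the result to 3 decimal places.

0.559

Σ p₁ᵢp₂ᵢ = 0.0048 + 0.0060 + 0.0030 + 0.0024 + 0.0126 + 0.0072 + 0.0034 + 0.0325 + 0.0154 = 0.0873
Σp_1ᵢ² = 0.06² + 0.04² + 0.02² + 0.02² + 0.21² + 0.24² + 0.02² + 0.25² + 0.14² = 0.0036 + 0.0016 + 0.0004 + 0.0004 + 0.0441 + 0.0576 + 0.0004 + 0.0625 + 0.0196 = 0.1902
Σp_2ᵢ² = 0.08² + 0.15² + 0.15² + 0.12² + 0.06² + 0.03² + 0.17² + 0.13² + 0.11² = 0.0064 + 0.0225 + 0.0225 + 0.0144 + 0.0036 + 0.0009 + 0.0289 + 0.0169 + 0.0121 = 0.1282
O = 0.0873 / √(0.1902 × 0.1282) = 0.0873 / 0.156153 = 0.55907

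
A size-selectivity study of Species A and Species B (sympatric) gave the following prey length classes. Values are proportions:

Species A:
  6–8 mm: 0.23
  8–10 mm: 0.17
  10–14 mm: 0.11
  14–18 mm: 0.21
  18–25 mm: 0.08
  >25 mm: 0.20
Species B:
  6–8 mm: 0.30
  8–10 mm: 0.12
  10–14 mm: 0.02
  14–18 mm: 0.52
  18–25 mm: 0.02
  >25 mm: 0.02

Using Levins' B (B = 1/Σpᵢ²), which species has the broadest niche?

Σp_Aᵢ² = 0.23² + 0.17² + 0.11² + 0.21² + 0.08² + 0.20² = 0.0529 + 0.0289 + 0.0121 + 0.0441 + 0.0064 + 0.0400 = 0.1844
B_A = 1 / 0.1844 = 5.4230
Σp_Bᵢ² = 0.30² + 0.12² + 0.02² + 0.52² + 0.02² + 0.02² = 0.0900 + 0.0144 + 0.0004 + 0.2704 + 0.0004 + 0.0004 = 0.3760
B_B = 1 / 0.3760 = 2.6596
Highest B → broadest niche (most generalist): Species A (B = 5.42).

Species A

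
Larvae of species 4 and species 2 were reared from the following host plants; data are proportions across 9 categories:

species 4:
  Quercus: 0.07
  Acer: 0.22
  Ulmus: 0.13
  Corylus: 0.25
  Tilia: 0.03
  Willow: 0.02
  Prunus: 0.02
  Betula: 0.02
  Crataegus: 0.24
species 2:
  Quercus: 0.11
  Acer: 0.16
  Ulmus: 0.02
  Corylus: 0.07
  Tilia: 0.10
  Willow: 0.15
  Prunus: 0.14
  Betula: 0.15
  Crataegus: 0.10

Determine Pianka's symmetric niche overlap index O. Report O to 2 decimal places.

0.63

Σ p₁ᵢp₂ᵢ = 0.0077 + 0.0352 + 0.0026 + 0.0175 + 0.0030 + 0.0030 + 0.0028 + 0.0030 + 0.0240 = 0.0988
Σp_1ᵢ² = 0.07² + 0.22² + 0.13² + 0.25² + 0.03² + 0.02² + 0.02² + 0.02² + 0.24² = 0.0049 + 0.0484 + 0.0169 + 0.0625 + 0.0009 + 0.0004 + 0.0004 + 0.0004 + 0.0576 = 0.1924
Σp_2ᵢ² = 0.11² + 0.16² + 0.02² + 0.07² + 0.10² + 0.15² + 0.14² + 0.15² + 0.10² = 0.0121 + 0.0256 + 0.0004 + 0.0049 + 0.0100 + 0.0225 + 0.0196 + 0.0225 + 0.0100 = 0.1276
O = 0.0988 / √(0.1924 × 0.1276) = 0.0988 / 0.15669 = 0.6305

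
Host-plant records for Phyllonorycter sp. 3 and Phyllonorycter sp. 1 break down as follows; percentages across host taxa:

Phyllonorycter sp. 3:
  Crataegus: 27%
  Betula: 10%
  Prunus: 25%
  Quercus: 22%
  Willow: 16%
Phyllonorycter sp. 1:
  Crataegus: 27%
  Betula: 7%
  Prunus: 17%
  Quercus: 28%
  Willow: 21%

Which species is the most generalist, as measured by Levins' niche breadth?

Phyllonorycter sp. 3

Convert percentages to proportions (divide by 100).
Σp_3ᵢ² = 0.27² + 0.10² + 0.25² + 0.22² + 0.16² = 0.0729 + 0.0100 + 0.0625 + 0.0484 + 0.0256 = 0.2194
B_3 = 1 / 0.2194 = 4.5579
Σp_1ᵢ² = 0.27² + 0.07² + 0.17² + 0.28² + 0.21² = 0.0729 + 0.0049 + 0.0289 + 0.0784 + 0.0441 = 0.2292
B_1 = 1 / 0.2292 = 4.3630
Highest B → broadest niche (most generalist): Phyllonorycter sp. 3 (B = 4.56).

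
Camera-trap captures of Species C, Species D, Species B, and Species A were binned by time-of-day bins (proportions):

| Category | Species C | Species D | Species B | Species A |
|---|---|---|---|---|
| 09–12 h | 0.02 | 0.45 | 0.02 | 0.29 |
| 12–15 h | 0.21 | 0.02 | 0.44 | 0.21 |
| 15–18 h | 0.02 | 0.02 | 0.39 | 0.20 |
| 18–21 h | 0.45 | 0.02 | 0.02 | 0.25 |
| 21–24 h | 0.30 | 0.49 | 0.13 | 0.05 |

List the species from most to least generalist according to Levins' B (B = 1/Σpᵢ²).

Species A > Species C > Species B > Species D

Σp_Cᵢ² = 0.02² + 0.21² + 0.02² + 0.45² + 0.30² = 0.0004 + 0.0441 + 0.0004 + 0.2025 + 0.0900 = 0.3374
B_C = 1 / 0.3374 = 2.9638
Σp_Dᵢ² = 0.45² + 0.02² + 0.02² + 0.02² + 0.49² = 0.2025 + 0.0004 + 0.0004 + 0.0004 + 0.2401 = 0.4438
B_D = 1 / 0.4438 = 2.2533
Σp_Bᵢ² = 0.02² + 0.44² + 0.39² + 0.02² + 0.13² = 0.0004 + 0.1936 + 0.1521 + 0.0004 + 0.0169 = 0.3634
B_B = 1 / 0.3634 = 2.7518
Σp_Aᵢ² = 0.29² + 0.21² + 0.20² + 0.25² + 0.05² = 0.0841 + 0.0441 + 0.0400 + 0.0625 + 0.0025 = 0.2332
B_A = 1 / 0.2332 = 4.2882
Ranking by B (broadest → narrowest): Species A (4.29) > Species C (2.96) > Species B (2.75) > Species D (2.25)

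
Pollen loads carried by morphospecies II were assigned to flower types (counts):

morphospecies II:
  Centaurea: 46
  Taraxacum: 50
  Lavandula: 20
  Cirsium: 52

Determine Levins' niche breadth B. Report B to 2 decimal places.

Proportions for morphospecies II (n=168): 46/168=0.2738, 50/168=0.2976, 20/168=0.1190, 52/168=0.3095
Σpᵢ² = 0.2738² + 0.2976² + 0.1190² + 0.3095² = 0.074966 + 0.088566 + 0.014161 + 0.095790 = 0.273483
B = 1 / 0.273483 = 3.6565

3.66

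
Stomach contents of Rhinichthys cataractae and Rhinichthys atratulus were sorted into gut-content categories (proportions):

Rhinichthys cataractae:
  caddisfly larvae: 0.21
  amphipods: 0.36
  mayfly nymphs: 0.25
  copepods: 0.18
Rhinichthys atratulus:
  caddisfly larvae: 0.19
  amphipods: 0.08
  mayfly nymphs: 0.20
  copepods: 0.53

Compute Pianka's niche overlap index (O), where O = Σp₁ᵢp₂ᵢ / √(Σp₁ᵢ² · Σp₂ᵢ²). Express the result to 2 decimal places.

Σ p₁ᵢp₂ᵢ = 0.0399 + 0.0288 + 0.0500 + 0.0954 = 0.2141
Σp_1ᵢ² = 0.21² + 0.36² + 0.25² + 0.18² = 0.0441 + 0.1296 + 0.0625 + 0.0324 = 0.2686
Σp_2ᵢ² = 0.19² + 0.08² + 0.20² + 0.53² = 0.0361 + 0.0064 + 0.0400 + 0.2809 = 0.3634
O = 0.2141 / √(0.2686 × 0.3634) = 0.2141 / 0.31242 = 0.6853

0.69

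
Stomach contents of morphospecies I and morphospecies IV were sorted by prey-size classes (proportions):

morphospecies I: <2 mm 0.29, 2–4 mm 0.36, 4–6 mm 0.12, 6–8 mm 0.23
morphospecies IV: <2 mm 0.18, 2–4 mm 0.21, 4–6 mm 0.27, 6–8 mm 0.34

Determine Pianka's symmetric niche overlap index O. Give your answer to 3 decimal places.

0.874

Σ p₁ᵢp₂ᵢ = 0.0522 + 0.0756 + 0.0324 + 0.0782 = 0.2384
Σp_1ᵢ² = 0.29² + 0.36² + 0.12² + 0.23² = 0.0841 + 0.1296 + 0.0144 + 0.0529 = 0.2810
Σp_2ᵢ² = 0.18² + 0.21² + 0.27² + 0.34² = 0.0324 + 0.0441 + 0.0729 + 0.1156 = 0.2650
O = 0.2384 / √(0.2810 × 0.2650) = 0.2384 / 0.272883 = 0.87363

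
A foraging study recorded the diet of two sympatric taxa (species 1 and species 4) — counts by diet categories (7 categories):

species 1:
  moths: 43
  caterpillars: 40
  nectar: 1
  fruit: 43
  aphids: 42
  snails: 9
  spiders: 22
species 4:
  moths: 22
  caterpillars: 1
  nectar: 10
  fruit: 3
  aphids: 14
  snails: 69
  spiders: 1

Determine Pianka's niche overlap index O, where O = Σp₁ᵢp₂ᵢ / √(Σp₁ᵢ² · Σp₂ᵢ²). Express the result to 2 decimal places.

0.36

Proportions for species 1 (n=200): 43/200=0.2150, 40/200=0.2000, 1/200=0.0050, 43/200=0.2150, 42/200=0.2100, 9/200=0.0450, 22/200=0.1100
Proportions for species 4 (n=120): 22/120=0.1833, 1/120=0.0083, 10/120=0.0833, 3/120=0.0250, 14/120=0.1167, 69/120=0.5750, 1/120=0.0083
Σ p₁ᵢp₂ᵢ = 0.039410 + 0.001660 + 0.000417 + 0.005375 + 0.024507 + 0.025875 + 0.000913 = 0.098157
Σp_1ᵢ² = 0.2150² + 0.2000² + 0.0050² + 0.2150² + 0.2100² + 0.0450² + 0.1100² = 0.046225 + 0.040000 + 0.000025 + 0.046225 + 0.044100 + 0.002025 + 0.012100 = 0.190700
Σp_2ᵢ² = 0.1833² + 0.0083² + 0.0833² + 0.0250² + 0.1167² + 0.5750² + 0.0083² = 0.033599 + 0.000069 + 0.006939 + 0.000625 + 0.013619 + 0.330625 + 0.000069 = 0.385545
O = 0.098157 / √(0.190700 × 0.385545) = 0.098157 / 0.2711520 = 0.3620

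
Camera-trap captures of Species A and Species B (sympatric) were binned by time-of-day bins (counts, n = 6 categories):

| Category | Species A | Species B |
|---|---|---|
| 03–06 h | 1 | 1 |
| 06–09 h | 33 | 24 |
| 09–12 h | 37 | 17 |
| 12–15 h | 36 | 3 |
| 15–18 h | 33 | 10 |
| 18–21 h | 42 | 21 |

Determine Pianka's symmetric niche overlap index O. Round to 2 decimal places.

0.90

Proportions for Species A (n=182): 1/182=0.0055, 33/182=0.1813, 37/182=0.2033, 36/182=0.1978, 33/182=0.1813, 42/182=0.2308
Proportions for Species B (n=76): 1/76=0.0132, 24/76=0.3158, 17/76=0.2237, 3/76=0.0395, 10/76=0.1316, 21/76=0.2763
Σ p₁ᵢp₂ᵢ = 0.000073 + 0.057255 + 0.045478 + 0.007813 + 0.023859 + 0.063770 = 0.198248
Σp_1ᵢ² = 0.0055² + 0.1813² + 0.2033² + 0.1978² + 0.1813² + 0.2308² = 0.000030 + 0.032870 + 0.041331 + 0.039125 + 0.032870 + 0.053269 = 0.199495
Σp_2ᵢ² = 0.0132² + 0.3158² + 0.2237² + 0.0395² + 0.1316² + 0.2763² = 0.000174 + 0.099730 + 0.050042 + 0.001560 + 0.017319 + 0.076342 = 0.245167
O = 0.198248 / √(0.199495 × 0.245167) = 0.198248 / 0.2211551 = 0.8964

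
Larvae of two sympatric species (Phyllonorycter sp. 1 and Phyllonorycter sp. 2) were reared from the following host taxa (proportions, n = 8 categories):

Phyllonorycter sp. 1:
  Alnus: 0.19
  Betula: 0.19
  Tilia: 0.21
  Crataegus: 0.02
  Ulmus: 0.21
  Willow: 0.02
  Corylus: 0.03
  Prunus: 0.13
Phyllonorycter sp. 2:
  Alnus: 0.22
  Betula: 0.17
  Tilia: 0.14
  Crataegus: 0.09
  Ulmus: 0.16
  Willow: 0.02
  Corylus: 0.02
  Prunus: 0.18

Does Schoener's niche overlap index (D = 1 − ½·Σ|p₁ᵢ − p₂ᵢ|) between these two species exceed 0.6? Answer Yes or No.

Yes

Σ|p₁ᵢ − p₂ᵢ| = 0.03 + 0.02 + 0.07 + 0.07 + 0.05 + 0.00 + 0.01 + 0.05 = 0.30
D = 1 − ½ × 0.30 = 1 − 0.150 = 0.8500
D = 0.8500 > 0.6 → Yes.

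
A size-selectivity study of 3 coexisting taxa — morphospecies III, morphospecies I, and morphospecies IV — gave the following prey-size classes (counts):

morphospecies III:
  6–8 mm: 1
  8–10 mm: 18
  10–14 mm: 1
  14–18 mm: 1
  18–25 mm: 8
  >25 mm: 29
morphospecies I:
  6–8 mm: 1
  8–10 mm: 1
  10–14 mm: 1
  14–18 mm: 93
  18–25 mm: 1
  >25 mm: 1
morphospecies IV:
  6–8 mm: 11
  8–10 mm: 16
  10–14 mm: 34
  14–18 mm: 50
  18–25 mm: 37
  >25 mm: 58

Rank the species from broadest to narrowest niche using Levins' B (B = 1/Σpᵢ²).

Proportions for morphospecies III (n=58): 1/58=0.0172, 18/58=0.3103, 1/58=0.0172, 1/58=0.0172, 8/58=0.1379, 29/58=0.5000
Proportions for morphospecies I (n=98): 1/98=0.0102, 1/98=0.0102, 1/98=0.0102, 93/98=0.9490, 1/98=0.0102, 1/98=0.0102
Proportions for morphospecies IV (n=206): 11/206=0.0534, 16/206=0.0777, 34/206=0.1650, 50/206=0.2427, 37/206=0.1796, 58/206=0.2816
Σp_IIIᵢ² = 0.0172² + 0.3103² + 0.0172² + 0.0172² + 0.1379² + 0.5000² = 0.000296 + 0.096286 + 0.000296 + 0.000296 + 0.019016 + 0.250000 = 0.366190
B_III = 1 / 0.366190 = 2.7308
Σp_Iᵢ² = 0.0102² + 0.0102² + 0.0102² + 0.9490² + 0.0102² + 0.0102² = 0.000104 + 0.000104 + 0.000104 + 0.900601 + 0.000104 + 0.000104 = 0.901121
B_I = 1 / 0.901121 = 1.1097
Σp_IVᵢ² = 0.0534² + 0.0777² + 0.1650² + 0.2427² + 0.1796² + 0.2816² = 0.002852 + 0.006037 + 0.027225 + 0.058903 + 0.032256 + 0.079299 = 0.206572
B_IV = 1 / 0.206572 = 4.8409
Ranking by B (broadest → narrowest): morphospecies IV (4.84) > morphospecies III (2.73) > morphospecies I (1.11)

morphospecies IV > morphospecies III > morphospecies I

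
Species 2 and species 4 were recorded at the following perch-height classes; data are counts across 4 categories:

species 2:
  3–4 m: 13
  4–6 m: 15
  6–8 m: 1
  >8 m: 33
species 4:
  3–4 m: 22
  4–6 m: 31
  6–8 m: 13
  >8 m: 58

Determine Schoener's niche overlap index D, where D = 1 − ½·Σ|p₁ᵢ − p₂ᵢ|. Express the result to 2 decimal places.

0.90

Proportions for species 2 (n=62): 13/62=0.2097, 15/62=0.2419, 1/62=0.0161, 33/62=0.5323
Proportions for species 4 (n=124): 22/124=0.1774, 31/124=0.2500, 13/124=0.1048, 58/124=0.4677
Σ|p₁ᵢ − p₂ᵢ| = 0.0323 + 0.0081 + 0.0887 + 0.0646 = 0.1937
D = 1 − ½ × 0.1937 = 1 − 0.09685 = 0.90315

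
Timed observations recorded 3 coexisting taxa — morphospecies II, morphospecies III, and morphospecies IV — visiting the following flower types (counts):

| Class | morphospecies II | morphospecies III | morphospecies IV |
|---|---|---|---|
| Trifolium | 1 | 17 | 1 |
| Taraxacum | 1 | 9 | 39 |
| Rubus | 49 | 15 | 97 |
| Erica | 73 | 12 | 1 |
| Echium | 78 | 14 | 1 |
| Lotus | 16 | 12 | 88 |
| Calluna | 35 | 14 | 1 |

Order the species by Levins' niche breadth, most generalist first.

morphospecies III > morphospecies II > morphospecies IV

Proportions for morphospecies II (n=253): 1/253=0.0040, 1/253=0.0040, 49/253=0.1937, 73/253=0.2885, 78/253=0.3083, 16/253=0.0632, 35/253=0.1383
Proportions for morphospecies III (n=93): 17/93=0.1828, 9/93=0.0968, 15/93=0.1613, 12/93=0.1290, 14/93=0.1505, 12/93=0.1290, 14/93=0.1505
Proportions for morphospecies IV (n=228): 1/228=0.0044, 39/228=0.1711, 97/228=0.4254, 1/228=0.0044, 1/228=0.0044, 88/228=0.3860, 1/228=0.0044
Σp_IIᵢ² = 0.0040² + 0.0040² + 0.1937² + 0.2885² + 0.3083² + 0.0632² + 0.1383² = 0.000016 + 0.000016 + 0.037520 + 0.083232 + 0.095049 + 0.003994 + 0.019127 = 0.238954
B_II = 1 / 0.238954 = 4.1849
Σp_IIIᵢ² = 0.1828² + 0.0968² + 0.1613² + 0.1290² + 0.1505² + 0.1290² + 0.1505² = 0.033416 + 0.009370 + 0.026018 + 0.016641 + 0.022650 + 0.016641 + 0.022650 = 0.147386
B_III = 1 / 0.147386 = 6.7849
Σp_IVᵢ² = 0.0044² + 0.1711² + 0.4254² + 0.0044² + 0.0044² + 0.3860² + 0.0044² = 0.000019 + 0.029275 + 0.180965 + 0.000019 + 0.000019 + 0.148996 + 0.000019 = 0.359312
B_IV = 1 / 0.359312 = 2.7831
Ranking by B (broadest → narrowest): morphospecies III (6.78) > morphospecies II (4.18) > morphospecies IV (2.78)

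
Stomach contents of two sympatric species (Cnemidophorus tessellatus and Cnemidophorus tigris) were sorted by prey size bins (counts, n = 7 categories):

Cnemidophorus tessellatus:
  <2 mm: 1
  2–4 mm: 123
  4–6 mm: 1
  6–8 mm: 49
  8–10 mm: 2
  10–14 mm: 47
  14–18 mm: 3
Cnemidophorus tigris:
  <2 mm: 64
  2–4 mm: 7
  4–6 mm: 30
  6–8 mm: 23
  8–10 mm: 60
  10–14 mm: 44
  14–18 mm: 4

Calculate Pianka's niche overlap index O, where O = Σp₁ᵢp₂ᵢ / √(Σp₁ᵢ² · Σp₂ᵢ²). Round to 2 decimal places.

0.29

Proportions for Cnemidophorus tessellatus (n=226): 1/226=0.0044, 123/226=0.5442, 1/226=0.0044, 49/226=0.2168, 2/226=0.0088, 47/226=0.2080, 3/226=0.0133
Proportions for Cnemidophorus tigris (n=232): 64/232=0.2759, 7/232=0.0302, 30/232=0.1293, 23/232=0.0991, 60/232=0.2586, 44/232=0.1897, 4/232=0.0172
Σ p₁ᵢp₂ᵢ = 0.001214 + 0.016435 + 0.000569 + 0.021485 + 0.002276 + 0.039458 + 0.000229 = 0.081666
Σp_1ᵢ² = 0.0044² + 0.5442² + 0.0044² + 0.2168² + 0.0088² + 0.2080² + 0.0133² = 0.000019 + 0.296154 + 0.000019 + 0.047002 + 0.000077 + 0.043264 + 0.000177 = 0.386712
Σp_2ᵢ² = 0.2759² + 0.0302² + 0.1293² + 0.0991² + 0.2586² + 0.1897² + 0.0172² = 0.076121 + 0.000912 + 0.016718 + 0.009821 + 0.066874 + 0.035986 + 0.000296 = 0.206728
O = 0.081666 / √(0.386712 × 0.206728) = 0.081666 / 0.2827441 = 0.2888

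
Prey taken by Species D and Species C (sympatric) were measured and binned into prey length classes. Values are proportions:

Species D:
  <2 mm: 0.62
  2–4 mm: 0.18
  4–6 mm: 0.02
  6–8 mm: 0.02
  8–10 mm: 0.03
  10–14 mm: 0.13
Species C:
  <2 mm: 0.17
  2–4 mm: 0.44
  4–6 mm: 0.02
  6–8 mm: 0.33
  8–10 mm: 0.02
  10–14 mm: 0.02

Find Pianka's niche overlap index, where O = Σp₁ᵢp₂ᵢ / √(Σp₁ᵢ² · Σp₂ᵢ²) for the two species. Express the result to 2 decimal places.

Σ p₁ᵢp₂ᵢ = 0.1054 + 0.0792 + 0.0004 + 0.0066 + 0.0006 + 0.0026 = 0.1948
Σp_1ᵢ² = 0.62² + 0.18² + 0.02² + 0.02² + 0.03² + 0.13² = 0.3844 + 0.0324 + 0.0004 + 0.0004 + 0.0009 + 0.0169 = 0.4354
Σp_2ᵢ² = 0.17² + 0.44² + 0.02² + 0.33² + 0.02² + 0.02² = 0.0289 + 0.1936 + 0.0004 + 0.1089 + 0.0004 + 0.0004 = 0.3326
O = 0.1948 / √(0.4354 × 0.3326) = 0.1948 / 0.38054 = 0.5119

0.51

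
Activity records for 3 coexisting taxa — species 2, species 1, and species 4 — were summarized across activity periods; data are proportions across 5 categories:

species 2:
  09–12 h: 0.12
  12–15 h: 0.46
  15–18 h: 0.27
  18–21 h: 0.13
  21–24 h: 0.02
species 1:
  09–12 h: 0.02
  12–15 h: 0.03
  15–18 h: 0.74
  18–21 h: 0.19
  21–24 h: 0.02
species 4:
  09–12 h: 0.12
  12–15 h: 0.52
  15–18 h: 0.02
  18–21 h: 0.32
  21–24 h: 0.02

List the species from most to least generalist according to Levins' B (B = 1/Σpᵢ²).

species 2 > species 4 > species 1

Σp_2ᵢ² = 0.12² + 0.46² + 0.27² + 0.13² + 0.02² = 0.0144 + 0.2116 + 0.0729 + 0.0169 + 0.0004 = 0.3162
B_2 = 1 / 0.3162 = 3.1626
Σp_1ᵢ² = 0.02² + 0.03² + 0.74² + 0.19² + 0.02² = 0.0004 + 0.0009 + 0.5476 + 0.0361 + 0.0004 = 0.5854
B_1 = 1 / 0.5854 = 1.7082
Σp_4ᵢ² = 0.12² + 0.52² + 0.02² + 0.32² + 0.02² = 0.0144 + 0.2704 + 0.0004 + 0.1024 + 0.0004 = 0.3880
B_4 = 1 / 0.3880 = 2.5773
Ranking by B (broadest → narrowest): species 2 (3.16) > species 4 (2.58) > species 1 (1.71)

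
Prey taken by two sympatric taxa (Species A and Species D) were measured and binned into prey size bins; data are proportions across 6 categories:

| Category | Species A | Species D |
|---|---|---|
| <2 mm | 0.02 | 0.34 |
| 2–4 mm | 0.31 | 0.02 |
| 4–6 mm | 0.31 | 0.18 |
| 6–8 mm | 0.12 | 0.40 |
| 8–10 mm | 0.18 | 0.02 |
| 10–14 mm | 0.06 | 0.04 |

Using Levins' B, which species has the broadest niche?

Species A

Σp_Aᵢ² = 0.02² + 0.31² + 0.31² + 0.12² + 0.18² + 0.06² = 0.0004 + 0.0961 + 0.0961 + 0.0144 + 0.0324 + 0.0036 = 0.2430
B_A = 1 / 0.2430 = 4.1152
Σp_Dᵢ² = 0.34² + 0.02² + 0.18² + 0.40² + 0.02² + 0.04² = 0.1156 + 0.0004 + 0.0324 + 0.1600 + 0.0004 + 0.0016 = 0.3104
B_D = 1 / 0.3104 = 3.2216
Highest B → broadest niche (most generalist): Species A (B = 4.12).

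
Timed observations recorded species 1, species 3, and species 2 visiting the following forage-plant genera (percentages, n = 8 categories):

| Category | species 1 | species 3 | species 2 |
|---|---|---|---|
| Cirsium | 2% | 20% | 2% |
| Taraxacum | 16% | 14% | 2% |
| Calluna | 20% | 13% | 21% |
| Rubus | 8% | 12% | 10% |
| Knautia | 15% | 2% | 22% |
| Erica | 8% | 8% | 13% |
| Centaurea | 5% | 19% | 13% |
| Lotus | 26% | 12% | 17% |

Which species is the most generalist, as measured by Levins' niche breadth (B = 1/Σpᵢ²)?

species 3

Convert percentages to proportions (divide by 100).
Σp_1ᵢ² = 0.02² + 0.16² + 0.20² + 0.08² + 0.15² + 0.08² + 0.05² + 0.26² = 0.0004 + 0.0256 + 0.0400 + 0.0064 + 0.0225 + 0.0064 + 0.0025 + 0.0676 = 0.1714
B_1 = 1 / 0.1714 = 5.8343
Σp_3ᵢ² = 0.20² + 0.14² + 0.13² + 0.12² + 0.02² + 0.08² + 0.19² + 0.12² = 0.0400 + 0.0196 + 0.0169 + 0.0144 + 0.0004 + 0.0064 + 0.0361 + 0.0144 = 0.1482
B_3 = 1 / 0.1482 = 6.7476
Σp_2ᵢ² = 0.02² + 0.02² + 0.21² + 0.10² + 0.22² + 0.13² + 0.13² + 0.17² = 0.0004 + 0.0004 + 0.0441 + 0.0100 + 0.0484 + 0.0169 + 0.0169 + 0.0289 = 0.1660
B_2 = 1 / 0.1660 = 6.0241
Highest B → broadest niche (most generalist): species 3 (B = 6.75).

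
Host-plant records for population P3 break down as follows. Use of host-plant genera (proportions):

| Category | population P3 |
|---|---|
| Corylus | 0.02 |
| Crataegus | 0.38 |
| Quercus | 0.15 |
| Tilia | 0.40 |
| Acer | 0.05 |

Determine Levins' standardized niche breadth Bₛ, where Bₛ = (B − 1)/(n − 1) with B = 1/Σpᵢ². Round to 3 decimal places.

0.508

Σpᵢ² = 0.02² + 0.38² + 0.15² + 0.40² + 0.05² = 0.0004 + 0.1444 + 0.0225 + 0.1600 + 0.0025 = 0.3298
B = 1 / 0.3298 = 3.03214
Bₛ = (B − 1)/(n − 1) = (3.03214 − 1)/(5 − 1) = 2.03214/4 = 0.50804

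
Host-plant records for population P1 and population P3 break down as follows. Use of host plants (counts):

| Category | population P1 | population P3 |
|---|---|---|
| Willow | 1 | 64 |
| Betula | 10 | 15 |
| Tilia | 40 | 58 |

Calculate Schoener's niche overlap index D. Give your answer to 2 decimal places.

0.55

Proportions for population P1 (n=51): 1/51=0.0196, 10/51=0.1961, 40/51=0.7843
Proportions for population P3 (n=137): 64/137=0.4672, 15/137=0.1095, 58/137=0.4234
Σ|p₁ᵢ − p₂ᵢ| = 0.4476 + 0.0866 + 0.3609 = 0.8951
D = 1 − ½ × 0.8951 = 1 − 0.44755 = 0.55245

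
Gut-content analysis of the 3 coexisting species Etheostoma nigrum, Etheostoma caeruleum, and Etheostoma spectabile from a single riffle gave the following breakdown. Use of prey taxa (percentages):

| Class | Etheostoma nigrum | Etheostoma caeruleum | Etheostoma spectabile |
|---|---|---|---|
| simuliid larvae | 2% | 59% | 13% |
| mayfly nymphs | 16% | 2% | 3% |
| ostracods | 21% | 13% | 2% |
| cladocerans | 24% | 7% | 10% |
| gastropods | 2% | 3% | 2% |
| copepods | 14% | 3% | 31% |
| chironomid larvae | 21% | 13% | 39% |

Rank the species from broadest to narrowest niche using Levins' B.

Convert percentages to proportions (divide by 100).
Σp_nigrᵢ² = 0.02² + 0.16² + 0.21² + 0.24² + 0.02² + 0.14² + 0.21² = 0.0004 + 0.0256 + 0.0441 + 0.0576 + 0.0004 + 0.0196 + 0.0441 = 0.1918
B_nigr = 1 / 0.1918 = 5.2138
Σp_caerᵢ² = 0.59² + 0.02² + 0.13² + 0.07² + 0.03² + 0.03² + 0.13² = 0.3481 + 0.0004 + 0.0169 + 0.0049 + 0.0009 + 0.0009 + 0.0169 = 0.3890
B_caer = 1 / 0.3890 = 2.5707
Σp_specᵢ² = 0.13² + 0.03² + 0.02² + 0.10² + 0.02² + 0.31² + 0.39² = 0.0169 + 0.0009 + 0.0004 + 0.0100 + 0.0004 + 0.0961 + 0.1521 = 0.2768
B_spec = 1 / 0.2768 = 3.6127
Ranking by B (broadest → narrowest): Etheostoma nigrum (5.21) > Etheostoma spectabile (3.61) > Etheostoma caeruleum (2.57)

Etheostoma nigrum > Etheostoma spectabile > Etheostoma caeruleum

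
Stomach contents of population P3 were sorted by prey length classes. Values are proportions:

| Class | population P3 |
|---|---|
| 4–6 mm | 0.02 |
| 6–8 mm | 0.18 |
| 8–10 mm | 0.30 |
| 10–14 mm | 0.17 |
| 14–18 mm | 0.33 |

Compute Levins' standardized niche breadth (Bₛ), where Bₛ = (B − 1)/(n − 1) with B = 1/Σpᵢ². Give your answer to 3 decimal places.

0.709

Σpᵢ² = 0.02² + 0.18² + 0.30² + 0.17² + 0.33² = 0.0004 + 0.0324 + 0.0900 + 0.0289 + 0.1089 = 0.2606
B = 1 / 0.2606 = 3.83730
Bₛ = (B − 1)/(n − 1) = (3.83730 − 1)/(5 − 1) = 2.83730/4 = 0.70933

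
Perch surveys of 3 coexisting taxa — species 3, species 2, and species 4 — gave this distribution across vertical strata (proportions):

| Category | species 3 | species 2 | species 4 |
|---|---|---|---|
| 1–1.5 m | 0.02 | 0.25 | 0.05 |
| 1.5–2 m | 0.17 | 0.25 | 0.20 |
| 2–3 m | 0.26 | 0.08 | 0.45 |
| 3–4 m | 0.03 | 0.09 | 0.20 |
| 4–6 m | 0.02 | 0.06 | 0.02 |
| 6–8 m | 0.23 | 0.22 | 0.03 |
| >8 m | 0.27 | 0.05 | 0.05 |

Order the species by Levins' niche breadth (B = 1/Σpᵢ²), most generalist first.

species 2 > species 3 > species 4

Σp_3ᵢ² = 0.02² + 0.17² + 0.26² + 0.03² + 0.02² + 0.23² + 0.27² = 0.0004 + 0.0289 + 0.0676 + 0.0009 + 0.0004 + 0.0529 + 0.0729 = 0.2240
B_3 = 1 / 0.2240 = 4.4643
Σp_2ᵢ² = 0.25² + 0.25² + 0.08² + 0.09² + 0.06² + 0.22² + 0.05² = 0.0625 + 0.0625 + 0.0064 + 0.0081 + 0.0036 + 0.0484 + 0.0025 = 0.1940
B_2 = 1 / 0.1940 = 5.1546
Σp_4ᵢ² = 0.05² + 0.20² + 0.45² + 0.20² + 0.02² + 0.03² + 0.05² = 0.0025 + 0.0400 + 0.2025 + 0.0400 + 0.0004 + 0.0009 + 0.0025 = 0.2888
B_4 = 1 / 0.2888 = 3.4626
Ranking by B (broadest → narrowest): species 2 (5.15) > species 3 (4.46) > species 4 (3.46)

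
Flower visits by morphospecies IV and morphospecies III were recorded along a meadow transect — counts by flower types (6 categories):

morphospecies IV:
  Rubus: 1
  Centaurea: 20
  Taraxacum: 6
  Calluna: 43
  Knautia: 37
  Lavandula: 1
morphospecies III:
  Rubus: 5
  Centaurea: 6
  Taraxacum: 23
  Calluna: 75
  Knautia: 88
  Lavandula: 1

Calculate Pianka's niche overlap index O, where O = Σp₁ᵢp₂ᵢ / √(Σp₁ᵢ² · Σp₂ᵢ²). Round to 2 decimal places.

0.94

Proportions for morphospecies IV (n=108): 1/108=0.0093, 20/108=0.1852, 6/108=0.0556, 43/108=0.3981, 37/108=0.3426, 1/108=0.0093
Proportions for morphospecies III (n=198): 5/198=0.0253, 6/198=0.0303, 23/198=0.1162, 75/198=0.3788, 88/198=0.4444, 1/198=0.0051
Σ p₁ᵢp₂ᵢ = 0.000235 + 0.005612 + 0.006461 + 0.150800 + 0.152251 + 0.000047 = 0.315406
Σp_1ᵢ² = 0.0093² + 0.1852² + 0.0556² + 0.3981² + 0.3426² + 0.0093² = 0.000086 + 0.034299 + 0.003091 + 0.158484 + 0.117375 + 0.000086 = 0.313421
Σp_2ᵢ² = 0.0253² + 0.0303² + 0.1162² + 0.3788² + 0.4444² + 0.0051² = 0.000640 + 0.000918 + 0.013502 + 0.143489 + 0.197491 + 0.000026 = 0.356066
O = 0.315406 / √(0.313421 × 0.356066) = 0.315406 / 0.3340637 = 0.9441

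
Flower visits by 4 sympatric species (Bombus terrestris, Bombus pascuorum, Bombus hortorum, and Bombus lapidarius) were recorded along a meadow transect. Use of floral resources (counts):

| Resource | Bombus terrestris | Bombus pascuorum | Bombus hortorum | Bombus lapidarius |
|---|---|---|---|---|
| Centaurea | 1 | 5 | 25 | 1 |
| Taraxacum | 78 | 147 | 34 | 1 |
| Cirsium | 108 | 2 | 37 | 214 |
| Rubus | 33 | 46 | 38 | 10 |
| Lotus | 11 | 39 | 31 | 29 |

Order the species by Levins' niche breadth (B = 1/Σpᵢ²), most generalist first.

Bombus hortorum > Bombus terrestris > Bombus pascuorum > Bombus lapidarius

Proportions for Bombus terrestris (n=231): 1/231=0.0043, 78/231=0.3377, 108/231=0.4675, 33/231=0.1429, 11/231=0.0476
Proportions for Bombus pascuorum (n=239): 5/239=0.0209, 147/239=0.6151, 2/239=0.0084, 46/239=0.1925, 39/239=0.1632
Proportions for Bombus hortorum (n=165): 25/165=0.1515, 34/165=0.2061, 37/165=0.2242, 38/165=0.2303, 31/165=0.1879
Proportions for Bombus lapidarius (n=255): 1/255=0.0039, 1/255=0.0039, 214/255=0.8392, 10/255=0.0392, 29/255=0.1137
Σp_terrᵢ² = 0.0043² + 0.3377² + 0.4675² + 0.1429² + 0.0476² = 0.000018 + 0.114041 + 0.218556 + 0.020420 + 0.002266 = 0.355301
B_terr = 1 / 0.355301 = 2.8145
Σp_pascᵢ² = 0.0209² + 0.6151² + 0.0084² + 0.1925² + 0.1632² = 0.000437 + 0.378348 + 0.000071 + 0.037056 + 0.026634 = 0.442546
B_pasc = 1 / 0.442546 = 2.2597
Σp_hortᵢ² = 0.1515² + 0.2061² + 0.2242² + 0.2303² + 0.1879² = 0.022952 + 0.042477 + 0.050266 + 0.053038 + 0.035306 = 0.204039
B_hort = 1 / 0.204039 = 4.9010
Σp_lapiᵢ² = 0.0039² + 0.0039² + 0.8392² + 0.0392² + 0.1137² = 0.000015 + 0.000015 + 0.704257 + 0.001537 + 0.012928 = 0.718752
B_lapi = 1 / 0.718752 = 1.3913
Ranking by B (broadest → narrowest): Bombus hortorum (4.90) > Bombus terrestris (2.81) > Bombus pascuorum (2.26) > Bombus lapidarius (1.39)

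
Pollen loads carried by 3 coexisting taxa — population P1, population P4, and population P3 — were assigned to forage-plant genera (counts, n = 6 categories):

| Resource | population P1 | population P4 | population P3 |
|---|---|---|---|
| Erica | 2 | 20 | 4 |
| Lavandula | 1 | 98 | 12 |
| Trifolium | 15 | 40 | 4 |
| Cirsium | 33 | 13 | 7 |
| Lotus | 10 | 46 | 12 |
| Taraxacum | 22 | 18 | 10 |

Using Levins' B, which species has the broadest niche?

population P3

Proportions for population P1 (n=83): 2/83=0.0241, 1/83=0.0120, 15/83=0.1807, 33/83=0.3976, 10/83=0.1205, 22/83=0.2651
Proportions for population P4 (n=235): 20/235=0.0851, 98/235=0.4170, 40/235=0.1702, 13/235=0.0553, 46/235=0.1957, 18/235=0.0766
Proportions for population P3 (n=49): 4/49=0.0816, 12/49=0.2449, 4/49=0.0816, 7/49=0.1429, 12/49=0.2449, 10/49=0.2041
Σp_P1ᵢ² = 0.0241² + 0.0120² + 0.1807² + 0.3976² + 0.1205² + 0.2651² = 0.000581 + 0.000144 + 0.032652 + 0.158086 + 0.014520 + 0.070278 = 0.276261
B_P1 = 1 / 0.276261 = 3.6198
Σp_P4ᵢ² = 0.0851² + 0.4170² + 0.1702² + 0.0553² + 0.1957² + 0.0766² = 0.007242 + 0.173889 + 0.028968 + 0.003058 + 0.038298 + 0.005868 = 0.257323
B_P4 = 1 / 0.257323 = 3.8862
Σp_P3ᵢ² = 0.0816² + 0.2449² + 0.0816² + 0.1429² + 0.2449² + 0.2041² = 0.006659 + 0.059976 + 0.006659 + 0.020420 + 0.059976 + 0.041657 = 0.195347
B_P3 = 1 / 0.195347 = 5.1191
Highest B → broadest niche (most generalist): population P3 (B = 5.12).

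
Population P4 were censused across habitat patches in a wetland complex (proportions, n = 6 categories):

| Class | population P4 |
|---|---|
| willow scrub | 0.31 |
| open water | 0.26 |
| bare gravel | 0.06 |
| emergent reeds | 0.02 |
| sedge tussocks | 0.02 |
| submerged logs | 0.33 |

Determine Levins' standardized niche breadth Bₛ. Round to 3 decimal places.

Σpᵢ² = 0.31² + 0.26² + 0.06² + 0.02² + 0.02² + 0.33² = 0.0961 + 0.0676 + 0.0036 + 0.0004 + 0.0004 + 0.1089 = 0.2770
B = 1 / 0.2770 = 3.61011
Bₛ = (B − 1)/(n − 1) = (3.61011 − 1)/(6 − 1) = 2.61011/5 = 0.52202

0.522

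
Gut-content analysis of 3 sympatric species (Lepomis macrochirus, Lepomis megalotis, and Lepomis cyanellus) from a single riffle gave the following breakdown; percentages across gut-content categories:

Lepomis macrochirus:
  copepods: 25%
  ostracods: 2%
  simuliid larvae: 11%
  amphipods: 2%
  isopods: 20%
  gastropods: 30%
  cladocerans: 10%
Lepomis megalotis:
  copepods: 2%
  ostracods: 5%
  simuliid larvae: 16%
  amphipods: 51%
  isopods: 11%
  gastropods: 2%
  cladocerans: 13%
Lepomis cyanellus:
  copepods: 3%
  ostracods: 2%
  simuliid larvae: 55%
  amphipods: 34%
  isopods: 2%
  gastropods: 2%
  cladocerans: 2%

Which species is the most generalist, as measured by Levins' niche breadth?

Lepomis macrochirus

Convert percentages to proportions (divide by 100).
Σp_macrᵢ² = 0.25² + 0.02² + 0.11² + 0.02² + 0.20² + 0.30² + 0.10² = 0.0625 + 0.0004 + 0.0121 + 0.0004 + 0.0400 + 0.0900 + 0.0100 = 0.2154
B_macr = 1 / 0.2154 = 4.6425
Σp_megaᵢ² = 0.02² + 0.05² + 0.16² + 0.51² + 0.11² + 0.02² + 0.13² = 0.0004 + 0.0025 + 0.0256 + 0.2601 + 0.0121 + 0.0004 + 0.0169 = 0.3180
B_mega = 1 / 0.3180 = 3.1447
Σp_cyanᵢ² = 0.03² + 0.02² + 0.55² + 0.34² + 0.02² + 0.02² + 0.02² = 0.0009 + 0.0004 + 0.3025 + 0.1156 + 0.0004 + 0.0004 + 0.0004 = 0.4206
B_cyan = 1 / 0.4206 = 2.3776
Highest B → broadest niche (most generalist): Lepomis macrochirus (B = 4.64).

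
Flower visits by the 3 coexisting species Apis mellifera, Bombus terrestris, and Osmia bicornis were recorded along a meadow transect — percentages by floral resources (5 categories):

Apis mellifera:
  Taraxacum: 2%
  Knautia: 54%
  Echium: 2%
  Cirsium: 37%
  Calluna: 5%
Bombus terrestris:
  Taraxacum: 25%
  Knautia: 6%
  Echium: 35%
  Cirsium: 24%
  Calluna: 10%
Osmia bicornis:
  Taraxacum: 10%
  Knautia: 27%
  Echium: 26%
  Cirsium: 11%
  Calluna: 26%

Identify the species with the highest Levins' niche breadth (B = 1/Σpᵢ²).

Osmia bicornis

Convert percentages to proportions (divide by 100).
Σp_mellᵢ² = 0.02² + 0.54² + 0.02² + 0.37² + 0.05² = 0.0004 + 0.2916 + 0.0004 + 0.1369 + 0.0025 = 0.4318
B_mell = 1 / 0.4318 = 2.3159
Σp_terrᵢ² = 0.25² + 0.06² + 0.35² + 0.24² + 0.10² = 0.0625 + 0.0036 + 0.1225 + 0.0576 + 0.0100 = 0.2562
B_terr = 1 / 0.2562 = 3.9032
Σp_bicoᵢ² = 0.10² + 0.27² + 0.26² + 0.11² + 0.26² = 0.0100 + 0.0729 + 0.0676 + 0.0121 + 0.0676 = 0.2302
B_bico = 1 / 0.2302 = 4.3440
Highest B → broadest niche (most generalist): Osmia bicornis (B = 4.34).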